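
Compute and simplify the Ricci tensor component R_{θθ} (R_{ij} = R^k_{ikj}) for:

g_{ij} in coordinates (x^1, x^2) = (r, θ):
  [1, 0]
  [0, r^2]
Non-zero Christoffel symbols (Γ^k_{ij} = Γ^k_{ji}):
Γ^r_{θ θ} = -r
Γ^θ_{r θ} = 1/r
R^r_{θ r θ} = ∂_r Γ^r_{θ θ} - ∂_θ Γ^r_{θ r} + Γ^r_{r m} Γ^m_{θ θ} - Γ^r_{θ m} Γ^m_{θ r}
  = (-1) - (0) + (0) - (-1) = 0
R^θ_{θ θ θ} = 0 (a repeated index in an antisymmetric pair)
R_{θθ} = R^r_{θ r θ} + R^θ_{θ θ θ} = (0) + (0) = 0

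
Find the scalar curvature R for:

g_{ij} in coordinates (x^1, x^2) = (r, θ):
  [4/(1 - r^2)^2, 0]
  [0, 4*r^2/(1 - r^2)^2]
Non-zero Christoffel symbols (Γ^k_{ij} = Γ^k_{ji}):
Γ^r_{r r} = 2*r/(1 - r^2)
Γ^r_{θ θ} = (r^3 + r)/(r^2 - 1)
Γ^θ_{r θ} = (-r^2 - 1)/(r^3 - r)
Ricci tensor (R_{ij} = R^k_{ikj}): R_{rr} = -4/(r^2 - 1)^2, R_{rθ} = 0, R_{θθ} = -4*r^2/(r^2 - 1)^2
Inverse metric: g^{rr} = (1 - r^2)^2/4, g^{θθ} = (1 - r^2)^2/(4*r^2)
R = g^{ij} R_{ij} = ((1 - r^2)^2/4)(-4/(r^2 - 1)^2) + ((1 - r^2)^2/(4*r^2))(-4*r^2/(r^2 - 1)^2) = -2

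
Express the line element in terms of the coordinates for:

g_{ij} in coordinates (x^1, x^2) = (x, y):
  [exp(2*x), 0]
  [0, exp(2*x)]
ds^2 = g_{ij} dx^i dx^j; only the non-zero components contribute.
ds^2 = exp(2*x) dx^2 + exp(2*x) dy^2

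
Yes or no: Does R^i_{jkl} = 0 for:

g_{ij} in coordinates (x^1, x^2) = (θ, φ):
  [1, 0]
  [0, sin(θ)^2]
Non-zero Christoffel symbols:
Γ^θ_{φ φ} = -sin(2*θ)/2
Γ^φ_{θ φ} = 1/tan(θ)
Ricci tensor: R_{θθ} = 1, R_{θφ} = 0, R_{φφ} = sin(θ)^2
The Ricci tensor is non-zero, so the Riemann tensor is non-zero: not flat.
No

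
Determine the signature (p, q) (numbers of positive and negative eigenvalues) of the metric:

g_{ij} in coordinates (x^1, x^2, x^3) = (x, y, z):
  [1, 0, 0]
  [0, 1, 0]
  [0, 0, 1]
The metric is diagonal, so its eigenvalues are the diagonal entries: 1, 1, 1 (at a generic point, where coordinate-dependent entries are positive).
3 positive, 0 negative.
(3, 0) - Riemannian (positive definite)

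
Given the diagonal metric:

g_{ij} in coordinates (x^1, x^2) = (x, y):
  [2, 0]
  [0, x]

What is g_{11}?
With x^1 = x, x^2 = y, g_{11} = g_{xx} is the row-1, column-1 entry of the matrix.
g_{11} = 2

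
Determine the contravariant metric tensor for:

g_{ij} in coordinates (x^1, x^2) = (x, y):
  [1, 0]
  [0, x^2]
The metric is diagonal, so g^{ij} is diagonal with entries 1/g_{ii}: diag(1, 1/(x^2)).
g^{ij}:
  [1, 0]
  [0, 1/x^2]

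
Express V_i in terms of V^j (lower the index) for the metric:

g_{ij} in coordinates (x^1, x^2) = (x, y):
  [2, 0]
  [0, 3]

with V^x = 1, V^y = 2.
V_i = g_{ij} V^j:
V_x = (2)(1) + (0)(2) = 2
V_y = (0)(1) + (3)(2) = 6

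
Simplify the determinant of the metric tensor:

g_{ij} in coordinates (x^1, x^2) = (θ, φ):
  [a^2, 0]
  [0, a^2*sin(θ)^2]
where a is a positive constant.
For a 2×2 metric: det(g) = g_{11}·g_{22} - g_{12}·g_{21}
= (a^2)·(a^2*sin(θ)^2) - (0)·(0)
= a^4*sin(θ)^2 - 0
det(g) = a^4*sin(θ)^2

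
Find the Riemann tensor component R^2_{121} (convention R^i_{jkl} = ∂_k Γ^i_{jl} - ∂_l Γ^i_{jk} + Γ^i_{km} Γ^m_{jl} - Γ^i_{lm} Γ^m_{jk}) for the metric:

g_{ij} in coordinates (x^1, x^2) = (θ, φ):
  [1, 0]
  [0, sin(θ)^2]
Non-zero Christoffel symbols (Γ^k_{ij} = Γ^k_{ji}):
Γ^θ_{φ φ} = -sin(2*θ)/2
Γ^φ_{θ φ} = 1/tan(θ)
R^φ_{θ φ θ} = ∂_φ Γ^φ_{θ θ} - ∂_θ Γ^φ_{θ φ} + Γ^φ_{φ m} Γ^m_{θ θ} - Γ^φ_{θ m} Γ^m_{θ φ}
  = (0) - (-1/sin(θ)^2) + (0) - (1/tan(θ)^2) = 1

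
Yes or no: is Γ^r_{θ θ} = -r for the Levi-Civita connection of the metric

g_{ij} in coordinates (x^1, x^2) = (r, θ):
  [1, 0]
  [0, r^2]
Γ^r_{θ θ} = (1/2) g^{rr} (∂_θ g_{rθ} + ∂_θ g_{rθ} - ∂_r g_{θθ}) = (1/2)(1)((0) + (0) - (2*r)) = -r
This equals the proposed value -r.
Yes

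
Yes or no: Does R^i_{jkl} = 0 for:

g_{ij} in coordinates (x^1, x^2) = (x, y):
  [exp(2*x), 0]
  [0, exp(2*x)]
Non-zero Christoffel symbols:
Γ^x_{x x} = 1
Γ^x_{y y} = -1
Γ^y_{x y} = 1
Ricci tensor: R_{xx} = 0, R_{xy} = 0, R_{yy} = 0
All R_{ij} vanish; in 2 dimensions the Riemann tensor is fully determined by the Ricci tensor, so R^i_{jkl} = 0: the metric is flat (curvilinear coordinates on flat space).
Yes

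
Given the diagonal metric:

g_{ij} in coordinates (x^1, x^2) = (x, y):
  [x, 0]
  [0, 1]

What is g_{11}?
With x^1 = x, x^2 = y, g_{11} = g_{xx} is the row-1, column-1 entry of the matrix.
g_{11} = x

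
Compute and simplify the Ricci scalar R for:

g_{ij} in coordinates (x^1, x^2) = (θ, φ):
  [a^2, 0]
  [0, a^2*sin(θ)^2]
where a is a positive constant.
Non-zero Christoffel symbols (Γ^k_{ij} = Γ^k_{ji}):
Γ^θ_{φ φ} = -sin(2*θ)/2
Γ^φ_{θ φ} = 1/tan(θ)
Ricci tensor (R_{ij} = R^k_{ikj}): R_{θθ} = 1, R_{θφ} = 0, R_{φφ} = sin(θ)^2
Inverse metric: g^{θθ} = 1/a^2, g^{φφ} = 1/(a^2*sin(θ)^2)
R = g^{ij} R_{ij} = (1/a^2)(1) + (1/(a^2*sin(θ)^2))(sin(θ)^2) = 2/a^2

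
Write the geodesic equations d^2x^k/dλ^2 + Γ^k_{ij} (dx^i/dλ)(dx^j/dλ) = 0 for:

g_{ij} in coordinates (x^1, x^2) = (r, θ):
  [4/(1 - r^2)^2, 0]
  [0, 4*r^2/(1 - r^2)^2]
Geodesic equation: d^2x^k/dλ^2 + Γ^k_{ij} (dx^i/dλ)(dx^j/dλ) = 0.
Non-zero Christoffel symbols:
Γ^r_{r r} = 2*r/(1 - r^2)
Γ^r_{θ θ} = (r^3 + r)/(r^2 - 1)
Γ^θ_{r θ} = (-r^2 - 1)/(r^3 - r)
Substituting (the symmetric pair Γ^k_{ij}, Γ^k_{ji} combines into a factor 2):
d^2r/dλ^2 + (2*r/(1 - r^2)) (dr/dλ)^2 + ((r^3 + r)/(r^2 - 1)) (dθ/dλ)^2 = 0
d^2θ/dλ^2 + ((-2*r^2 - 2)/(r^3 - r)) (dr/dλ)(dθ/dλ) = 0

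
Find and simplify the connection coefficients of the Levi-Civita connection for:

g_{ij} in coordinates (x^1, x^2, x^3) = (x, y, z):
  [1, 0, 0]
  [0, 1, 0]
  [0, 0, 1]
Using Γ^k_{ij} = (1/2) g^{km} (∂_i g_{mj} + ∂_j g_{mi} - ∂_m g_{ij}); the metric is diagonal, so only the m = k term contributes.
Every metric component is constant, so all ∂_m g_{ij} = 0 and every Christoffel symbol vanishes.
All Christoffel symbols are zero.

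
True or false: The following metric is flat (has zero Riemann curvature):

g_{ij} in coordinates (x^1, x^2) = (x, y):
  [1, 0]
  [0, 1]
All metric components are constant, so every Christoffel symbol vanishes and R^i_{jkl} = 0.
True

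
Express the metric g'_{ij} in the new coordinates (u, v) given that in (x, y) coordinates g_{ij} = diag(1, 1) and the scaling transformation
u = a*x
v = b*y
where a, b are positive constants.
Invert the transformation: x = u/a, y = v/b
g'_{ij} = (∂x^k/∂x'^i)(∂x^l/∂x'^j) g_{kl}; with g_{kl} = δ_{kl} this is Σ_k (∂x^k/∂x'^i)(∂x^k/∂x'^j).
Jacobian: ∂x/∂u = 1/a, ∂x/∂v = 0, ∂y/∂u = 0, ∂y/∂v = 1/b
g'_{uu} = (1/a)(1/a) + (0)(0) = 1/a^2
g'_{uv} = (1/a)(0) + (0)(1/b) = 0
g'_{vv} = (0)(0) + (1/b)(1/b) = 1/b^2
g'_{ij} = diag(1/a^2, 1/b^2)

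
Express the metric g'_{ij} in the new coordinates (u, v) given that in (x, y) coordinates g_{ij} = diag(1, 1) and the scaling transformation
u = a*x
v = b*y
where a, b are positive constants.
Invert the transformation: x = u/a, y = v/b
g'_{ij} = (∂x^k/∂x'^i)(∂x^l/∂x'^j) g_{kl}; with g_{kl} = δ_{kl} this is Σ_k (∂x^k/∂x'^i)(∂x^k/∂x'^j).
Jacobian: ∂x/∂u = 1/a, ∂x/∂v = 0, ∂y/∂u = 0, ∂y/∂v = 1/b
g'_{uu} = (1/a)(1/a) + (0)(0) = 1/a^2
g'_{uv} = (1/a)(0) + (0)(1/b) = 0
g'_{vv} = (0)(0) + (1/b)(1/b) = 1/b^2
g'_{ij} = diag(1/a^2, 1/b^2)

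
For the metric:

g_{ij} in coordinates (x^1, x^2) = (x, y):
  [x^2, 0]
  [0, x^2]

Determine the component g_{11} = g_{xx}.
With x^1 = x, x^2 = y, g_{11} = g_{xx} is the row-1, column-1 entry of the matrix.
g_{11} = x^2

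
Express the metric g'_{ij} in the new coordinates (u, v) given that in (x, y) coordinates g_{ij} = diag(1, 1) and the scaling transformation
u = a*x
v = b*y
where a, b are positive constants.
Invert the transformation: x = u/a, y = v/b
g'_{ij} = (∂x^k/∂x'^i)(∂x^l/∂x'^j) g_{kl}; with g_{kl} = δ_{kl} this is Σ_k (∂x^k/∂x'^i)(∂x^k/∂x'^j).
Jacobian: ∂x/∂u = 1/a, ∂x/∂v = 0, ∂y/∂u = 0, ∂y/∂v = 1/b
g'_{uu} = (1/a)(1/a) + (0)(0) = 1/a^2
g'_{uv} = (1/a)(0) + (0)(1/b) = 0
g'_{vv} = (0)(0) + (1/b)(1/b) = 1/b^2
g'_{ij} = diag(1/a^2, 1/b^2)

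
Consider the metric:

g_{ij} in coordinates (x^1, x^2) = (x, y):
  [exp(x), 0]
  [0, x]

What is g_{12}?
With x^1 = x, x^2 = y, g_{12} = g_{xy} is the row-1, column-2 entry of the matrix.
g_{12} = 0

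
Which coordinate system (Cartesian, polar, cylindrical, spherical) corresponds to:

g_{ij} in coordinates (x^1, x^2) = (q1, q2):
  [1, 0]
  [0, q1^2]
The line element ds^2 = dq1^2 + q1^2 dq2^2 is dr^2 + r^2 dθ^2 with q1 = r, q2 = θ.
polar coordinates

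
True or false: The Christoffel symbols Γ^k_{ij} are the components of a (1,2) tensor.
Under a change of coordinates Γ picks up an inhomogeneous term ∂²x/∂x'∂x'; e.g. Γ = 0 in Cartesian coordinates but Γ^r_{θθ} = -r in polar coordinates on the same flat plane.
False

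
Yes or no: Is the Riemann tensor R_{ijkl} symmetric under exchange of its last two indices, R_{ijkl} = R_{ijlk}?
It is antisymmetric in the last pair: R_{ijkl} = -R_{ijlk}.
No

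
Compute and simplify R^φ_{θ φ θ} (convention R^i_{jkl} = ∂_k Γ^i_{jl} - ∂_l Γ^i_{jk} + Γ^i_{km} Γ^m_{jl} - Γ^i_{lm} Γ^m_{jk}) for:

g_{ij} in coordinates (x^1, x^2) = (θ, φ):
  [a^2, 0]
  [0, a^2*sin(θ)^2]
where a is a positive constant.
Non-zero Christoffel symbols (Γ^k_{ij} = Γ^k_{ji}):
Γ^θ_{φ φ} = -sin(2*θ)/2
Γ^φ_{θ φ} = 1/tan(θ)
R^φ_{θ φ θ} = ∂_φ Γ^φ_{θ θ} - ∂_θ Γ^φ_{θ φ} + Γ^φ_{φ m} Γ^m_{θ θ} - Γ^φ_{θ m} Γ^m_{θ φ}
  = (0) - (-1/sin(θ)^2) + (0) - (1/tan(θ)^2) = 1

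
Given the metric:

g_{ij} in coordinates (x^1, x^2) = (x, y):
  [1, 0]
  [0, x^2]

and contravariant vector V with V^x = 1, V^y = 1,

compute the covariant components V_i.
V_i = g_{ij} V^j:
V_x = (1)(1) + (0)(1) = 1
V_y = (0)(1) + (x^2)(1) = x^2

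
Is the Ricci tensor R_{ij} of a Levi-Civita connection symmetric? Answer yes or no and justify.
R_{ij} = R^k_{ikj}; the pair symmetry R_{kilj} = R_{ljki} gives R_{ij} = R_{ji}.
Yes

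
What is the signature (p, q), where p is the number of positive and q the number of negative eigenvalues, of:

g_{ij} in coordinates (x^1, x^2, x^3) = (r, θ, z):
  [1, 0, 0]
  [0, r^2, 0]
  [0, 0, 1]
The metric is diagonal, so its eigenvalues are the diagonal entries: 1, r^2, 1 (at a generic point, where coordinate-dependent entries are positive).
3 positive, 0 negative.
(3, 0) - Riemannian (positive definite)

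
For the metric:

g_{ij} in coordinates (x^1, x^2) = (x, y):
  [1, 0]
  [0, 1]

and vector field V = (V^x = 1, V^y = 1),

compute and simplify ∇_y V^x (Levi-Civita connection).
All Christoffel symbols are zero.
∇_y V^x = ∂_y V^x + Γ^x_{y j} V^j
  = (0) + (0)(1) + (0)(1)
  = 0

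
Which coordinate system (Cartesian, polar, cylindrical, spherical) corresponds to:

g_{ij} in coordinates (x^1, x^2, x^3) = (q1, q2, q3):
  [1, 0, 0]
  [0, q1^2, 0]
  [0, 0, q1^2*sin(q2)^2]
The line element ds^2 = dq1^2 + q1^2 dq2^2 + q1^2 sin(q2)^2 dq3^2 is dr^2 + r^2 dθ^2 + r^2 sin(θ)^2 dφ^2 with q1 = r, q2 = θ, q3 = φ.
spherical coordinates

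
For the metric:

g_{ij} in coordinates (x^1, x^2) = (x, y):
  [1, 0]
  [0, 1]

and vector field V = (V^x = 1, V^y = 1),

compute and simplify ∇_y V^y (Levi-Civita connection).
All Christoffel symbols are zero.
∇_y V^y = ∂_y V^y + Γ^y_{y j} V^j
  = (0) + (0)(1) + (0)(1)
  = 0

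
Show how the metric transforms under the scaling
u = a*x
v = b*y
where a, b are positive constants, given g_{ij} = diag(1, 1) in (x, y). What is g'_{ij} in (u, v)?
Invert the transformation: x = u/a, y = v/b
g'_{ij} = (∂x^k/∂x'^i)(∂x^l/∂x'^j) g_{kl}; with g_{kl} = δ_{kl} this is Σ_k (∂x^k/∂x'^i)(∂x^k/∂x'^j).
Jacobian: ∂x/∂u = 1/a, ∂x/∂v = 0, ∂y/∂u = 0, ∂y/∂v = 1/b
g'_{uu} = (1/a)(1/a) + (0)(0) = 1/a^2
g'_{uv} = (1/a)(0) + (0)(1/b) = 0
g'_{vv} = (0)(0) + (1/b)(1/b) = 1/b^2
g'_{ij} = diag(1/a^2, 1/b^2)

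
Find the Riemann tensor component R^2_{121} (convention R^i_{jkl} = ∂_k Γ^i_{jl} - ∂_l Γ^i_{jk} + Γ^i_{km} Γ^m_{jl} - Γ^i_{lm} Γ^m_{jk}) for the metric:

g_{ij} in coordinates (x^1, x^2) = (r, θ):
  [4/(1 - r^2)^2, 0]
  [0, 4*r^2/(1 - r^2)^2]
Non-zero Christoffel symbols (Γ^k_{ij} = Γ^k_{ji}):
Γ^r_{r r} = 2*r/(1 - r^2)
Γ^r_{θ θ} = (r^3 + r)/(r^2 - 1)
Γ^θ_{r θ} = (-r^2 - 1)/(r^3 - r)
R^θ_{r θ r} = ∂_θ Γ^θ_{r r} - ∂_r Γ^θ_{r θ} + Γ^θ_{θ m} Γ^m_{r r} - Γ^θ_{r m} Γ^m_{r θ}
  = (0) - ((r^4 + 4*r^2 - 1)/(r^3 - r)^2) + (2*(r^2 + 1)/(r^2 - 1)^2) - ((r^2 + 1)^2/(r^3 - r)^2) = -4/(r^2 - 1)^2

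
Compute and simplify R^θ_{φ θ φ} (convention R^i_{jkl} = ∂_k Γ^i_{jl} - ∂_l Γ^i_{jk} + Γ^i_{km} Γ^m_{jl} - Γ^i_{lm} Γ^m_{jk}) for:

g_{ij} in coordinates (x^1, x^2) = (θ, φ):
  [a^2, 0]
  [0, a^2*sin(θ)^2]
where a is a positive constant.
Non-zero Christoffel symbols (Γ^k_{ij} = Γ^k_{ji}):
Γ^θ_{φ φ} = -sin(2*θ)/2
Γ^φ_{θ φ} = 1/tan(θ)
R^θ_{φ θ φ} = ∂_θ Γ^θ_{φ φ} - ∂_φ Γ^θ_{φ θ} + Γ^θ_{θ m} Γ^m_{φ φ} - Γ^θ_{φ m} Γ^m_{φ θ}
  = (-cos(2*θ)) - (0) + (0) - (-cos(θ)^2) = sin(θ)^2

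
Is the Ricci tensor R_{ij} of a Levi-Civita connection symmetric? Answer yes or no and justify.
R_{ij} = R^k_{ikj}; the pair symmetry R_{kilj} = R_{ljki} gives R_{ij} = R_{ji}.
Yes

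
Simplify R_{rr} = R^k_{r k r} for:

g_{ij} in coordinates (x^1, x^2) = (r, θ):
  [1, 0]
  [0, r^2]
Non-zero Christoffel symbols (Γ^k_{ij} = Γ^k_{ji}):
Γ^r_{θ θ} = -r
Γ^θ_{r θ} = 1/r
R^r_{r r r} = 0 (a repeated index in an antisymmetric pair)
R^θ_{r θ r} = ∂_θ Γ^θ_{r r} - ∂_r Γ^θ_{r θ} + Γ^θ_{θ m} Γ^m_{r r} - Γ^θ_{r m} Γ^m_{r θ}
  = (0) - (-1/r^2) + (0) - (1/r^2) = 0
R_{rr} = R^r_{r r r} + R^θ_{r θ r} = (0) + (0) = 0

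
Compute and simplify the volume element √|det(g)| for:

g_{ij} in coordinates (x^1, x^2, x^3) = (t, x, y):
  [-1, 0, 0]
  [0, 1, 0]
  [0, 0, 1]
det(g) = -1
√|det(g)| = 1
Volume element: dV = 1 dt dx dy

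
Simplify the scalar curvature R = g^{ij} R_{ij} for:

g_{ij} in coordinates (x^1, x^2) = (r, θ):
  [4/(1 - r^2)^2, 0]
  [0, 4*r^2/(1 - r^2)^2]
Non-zero Christoffel symbols (Γ^k_{ij} = Γ^k_{ji}):
Γ^r_{r r} = 2*r/(1 - r^2)
Γ^r_{θ θ} = (r^3 + r)/(r^2 - 1)
Γ^θ_{r θ} = (-r^2 - 1)/(r^3 - r)
Ricci tensor (R_{ij} = R^k_{ikj}): R_{rr} = -4/(r^2 - 1)^2, R_{rθ} = 0, R_{θθ} = -4*r^2/(r^2 - 1)^2
Inverse metric: g^{rr} = (1 - r^2)^2/4, g^{θθ} = (1 - r^2)^2/(4*r^2)
R = g^{ij} R_{ij} = ((1 - r^2)^2/4)(-4/(r^2 - 1)^2) + ((1 - r^2)^2/(4*r^2))(-4*r^2/(r^2 - 1)^2) = -2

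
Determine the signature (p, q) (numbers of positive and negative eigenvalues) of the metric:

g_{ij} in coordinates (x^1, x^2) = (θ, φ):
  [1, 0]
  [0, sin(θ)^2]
The metric is diagonal, so its eigenvalues are the diagonal entries: 1, sin(θ)^2 (at a generic point, where coordinate-dependent entries are positive).
2 positive, 0 negative.
(2, 0) - Riemannian (positive definite)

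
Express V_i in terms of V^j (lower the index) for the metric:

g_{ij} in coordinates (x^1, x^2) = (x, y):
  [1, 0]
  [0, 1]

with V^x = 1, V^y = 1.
V_i = g_{ij} V^j:
V_x = (1)(1) + (0)(1) = 1
V_y = (0)(1) + (1)(1) = 1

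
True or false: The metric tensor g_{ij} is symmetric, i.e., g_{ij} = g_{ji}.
By definition the metric is a symmetric bilinear form, g_{ij} = g_{ji}.
True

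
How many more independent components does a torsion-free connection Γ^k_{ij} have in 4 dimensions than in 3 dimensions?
Independent components in n dimensions: n × n(n+1)/2 = n^2(n+1)/2.
4D: 4 × 10 = 40
3D: 3 × 6 = 18
Difference = 40 - 18 = 22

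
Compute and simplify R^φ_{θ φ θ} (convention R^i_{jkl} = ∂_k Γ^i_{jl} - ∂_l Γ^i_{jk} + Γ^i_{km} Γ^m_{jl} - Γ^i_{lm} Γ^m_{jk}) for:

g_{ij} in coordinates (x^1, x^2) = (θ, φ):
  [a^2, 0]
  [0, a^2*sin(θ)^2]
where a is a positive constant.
Non-zero Christoffel symbols (Γ^k_{ij} = Γ^k_{ji}):
Γ^θ_{φ φ} = -sin(2*θ)/2
Γ^φ_{θ φ} = 1/tan(θ)
R^φ_{θ φ θ} = ∂_φ Γ^φ_{θ θ} - ∂_θ Γ^φ_{θ φ} + Γ^φ_{φ m} Γ^m_{θ θ} - Γ^φ_{θ m} Γ^m_{θ φ}
  = (0) - (-1/sin(θ)^2) + (0) - (1/tan(θ)^2) = 1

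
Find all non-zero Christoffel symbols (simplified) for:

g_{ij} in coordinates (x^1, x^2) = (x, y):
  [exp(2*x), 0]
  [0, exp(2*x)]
Using Γ^k_{ij} = (1/2) g^{km} (∂_i g_{mj} + ∂_j g_{mi} - ∂_m g_{ij}); the metric is diagonal, so only the m = k term contributes.
Non-zero symbols (using the symmetry Γ^k_{ij} = Γ^k_{ji}):
Γ^x_{x x} = (1/2) g^{xx} (∂_x g_{xx} + ∂_x g_{xx} - ∂_x g_{xx}) = (1/2)(exp(-2*x))((2*exp(2*x)) + (2*exp(2*x)) - (2*exp(2*x))) = 1
Γ^x_{y y} = (1/2) g^{xx} (∂_y g_{xy} + ∂_y g_{xy} - ∂_x g_{yy}) = (1/2)(exp(-2*x))((0) + (0) - (2*exp(2*x))) = -1
Γ^y_{x y} = (1/2) g^{yy} (∂_x g_{yy} + ∂_y g_{yx} - ∂_y g_{xy}) = (1/2)(exp(-2*x))((2*exp(2*x)) + (0) - (0)) = 1
All other Christoffel symbols are zero.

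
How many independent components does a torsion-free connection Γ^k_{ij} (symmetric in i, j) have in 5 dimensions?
Γ^k_{ij} has n choices for the upper index and n(n+1)/2 independent symmetric lower index pairs.
Total = 5 × 5×6/2 = 5 × 15 = 75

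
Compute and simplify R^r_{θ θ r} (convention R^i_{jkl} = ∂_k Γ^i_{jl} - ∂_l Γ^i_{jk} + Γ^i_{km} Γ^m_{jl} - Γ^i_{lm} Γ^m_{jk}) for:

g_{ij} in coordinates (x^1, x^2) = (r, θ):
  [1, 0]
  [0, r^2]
Non-zero Christoffel symbols (Γ^k_{ij} = Γ^k_{ji}):
Γ^r_{θ θ} = -r
Γ^θ_{r θ} = 1/r
R^r_{θ θ r} = ∂_θ Γ^r_{θ r} - ∂_r Γ^r_{θ θ} + Γ^r_{θ m} Γ^m_{θ r} - Γ^r_{r m} Γ^m_{θ θ}
  = (0) - (-1) + (-1) - (0) = 0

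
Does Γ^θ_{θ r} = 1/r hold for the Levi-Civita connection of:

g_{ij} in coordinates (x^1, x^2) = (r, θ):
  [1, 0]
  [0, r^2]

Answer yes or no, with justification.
Γ^θ_{θ r} = (1/2) g^{θθ} (∂_θ g_{θr} + ∂_r g_{θθ} - ∂_θ g_{θr}) = (1/2)(1/r^2)((0) + (2*r) - (0)) = 1/r
This equals the proposed value 1/r.
Yes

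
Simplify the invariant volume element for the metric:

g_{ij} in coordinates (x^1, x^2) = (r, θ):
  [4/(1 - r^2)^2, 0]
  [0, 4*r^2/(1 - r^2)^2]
det(g) = 16*r^2/(1 - r^2)^4
√|det(g)| = 4*r/(r^2 - 1)^2
Volume element: dV = 4*r/(r^2 - 1)^2 dr dθ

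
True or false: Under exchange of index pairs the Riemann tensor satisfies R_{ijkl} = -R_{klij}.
The pair-exchange symmetry has a plus sign: R_{ijkl} = +R_{klij}.
False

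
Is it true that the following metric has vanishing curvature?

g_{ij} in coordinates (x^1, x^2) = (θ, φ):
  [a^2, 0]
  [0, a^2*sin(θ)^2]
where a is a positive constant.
Non-zero Christoffel symbols:
Γ^θ_{φ φ} = -sin(2*θ)/2
Γ^φ_{θ φ} = 1/tan(θ)
Ricci tensor: R_{θθ} = 1, R_{θφ} = 0, R_{φφ} = sin(θ)^2
The Ricci tensor is non-zero, so the Riemann tensor is non-zero: not flat.
No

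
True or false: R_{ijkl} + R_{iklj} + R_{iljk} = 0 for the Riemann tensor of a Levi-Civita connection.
This is the first (algebraic) Bianchi identity.
True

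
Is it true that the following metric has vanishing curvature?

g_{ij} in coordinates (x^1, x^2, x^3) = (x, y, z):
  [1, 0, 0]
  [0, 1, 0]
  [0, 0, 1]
All metric components are constant, so every Christoffel symbol vanishes and R^i_{jkl} = 0.
Yes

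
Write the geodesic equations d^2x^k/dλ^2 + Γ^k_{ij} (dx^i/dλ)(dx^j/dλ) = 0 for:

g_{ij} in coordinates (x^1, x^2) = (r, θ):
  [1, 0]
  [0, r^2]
Geodesic equation: d^2x^k/dλ^2 + Γ^k_{ij} (dx^i/dλ)(dx^j/dλ) = 0.
Non-zero Christoffel symbols:
Γ^r_{θ θ} = -r
Γ^θ_{r θ} = 1/r
Substituting (the symmetric pair Γ^k_{ij}, Γ^k_{ji} combines into a factor 2):
d^2r/dλ^2 - r (dθ/dλ)^2 = 0
d^2θ/dλ^2 + (2/r) (dr/dλ)(dθ/dλ) = 0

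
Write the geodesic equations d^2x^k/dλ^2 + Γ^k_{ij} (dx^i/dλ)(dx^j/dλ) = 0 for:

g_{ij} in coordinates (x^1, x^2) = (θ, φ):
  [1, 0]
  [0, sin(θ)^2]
Geodesic equation: d^2x^k/dλ^2 + Γ^k_{ij} (dx^i/dλ)(dx^j/dλ) = 0.
Non-zero Christoffel symbols:
Γ^θ_{φ φ} = -sin(2*θ)/2
Γ^φ_{θ φ} = 1/tan(θ)
Substituting (the symmetric pair Γ^k_{ij}, Γ^k_{ji} combines into a factor 2):
d^2θ/dλ^2 - (sin(2*θ)/2) (dφ/dλ)^2 = 0
d^2φ/dλ^2 + (2/tan(θ)) (dθ/dλ)(dφ/dλ) = 0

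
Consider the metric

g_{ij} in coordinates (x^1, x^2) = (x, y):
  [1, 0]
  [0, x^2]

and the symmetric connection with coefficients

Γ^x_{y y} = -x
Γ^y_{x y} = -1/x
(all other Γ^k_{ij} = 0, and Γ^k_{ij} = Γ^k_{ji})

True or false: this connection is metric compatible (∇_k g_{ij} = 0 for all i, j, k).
Using ∇_k g_{ij} = ∂_k g_{ij} - Γ^m_{ki} g_{mj} - Γ^m_{kj} g_{im}:
∇_x g_{yy} = (2*x) - (-x) - (-x) = 4*x ≠ 0
So the connection is not metric compatible (it is not the Levi-Civita connection).
False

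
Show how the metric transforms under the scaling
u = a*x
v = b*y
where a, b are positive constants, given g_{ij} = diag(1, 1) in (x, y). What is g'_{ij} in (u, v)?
Invert the transformation: x = u/a, y = v/b
g'_{ij} = (∂x^k/∂x'^i)(∂x^l/∂x'^j) g_{kl}; with g_{kl} = δ_{kl} this is Σ_k (∂x^k/∂x'^i)(∂x^k/∂x'^j).
Jacobian: ∂x/∂u = 1/a, ∂x/∂v = 0, ∂y/∂u = 0, ∂y/∂v = 1/b
g'_{uu} = (1/a)(1/a) + (0)(0) = 1/a^2
g'_{uv} = (1/a)(0) + (0)(1/b) = 0
g'_{vv} = (0)(0) + (1/b)(1/b) = 1/b^2
g'_{ij} = diag(1/a^2, 1/b^2)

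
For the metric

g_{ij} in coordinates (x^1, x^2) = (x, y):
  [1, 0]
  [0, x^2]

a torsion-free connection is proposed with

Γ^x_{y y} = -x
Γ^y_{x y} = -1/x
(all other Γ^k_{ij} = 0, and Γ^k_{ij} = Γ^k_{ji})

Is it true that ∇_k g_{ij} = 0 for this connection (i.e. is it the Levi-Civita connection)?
Using ∇_k g_{ij} = ∂_k g_{ij} - Γ^m_{ki} g_{mj} - Γ^m_{kj} g_{im}:
∇_x g_{yy} = (2*x) - (-x) - (-x) = 4*x ≠ 0
So the connection is not metric compatible (it is not the Levi-Civita connection).
No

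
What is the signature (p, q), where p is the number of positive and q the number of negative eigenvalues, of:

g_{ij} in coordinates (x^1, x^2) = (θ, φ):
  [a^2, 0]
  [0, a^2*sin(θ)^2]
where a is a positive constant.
The metric is diagonal, so its eigenvalues are the diagonal entries: a^2, a^2*sin(θ)^2 (at a generic point, where coordinate-dependent entries are positive).
2 positive, 0 negative.
(2, 0) - Riemannian (positive definite)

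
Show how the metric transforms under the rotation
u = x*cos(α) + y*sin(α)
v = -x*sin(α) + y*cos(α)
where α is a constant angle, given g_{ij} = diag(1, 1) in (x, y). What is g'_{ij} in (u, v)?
Invert the transformation: x = u*cos(α) - v*sin(α), y = u*sin(α) + v*cos(α)
g'_{ij} = (∂x^k/∂x'^i)(∂x^l/∂x'^j) g_{kl}; with g_{kl} = δ_{kl} this is Σ_k (∂x^k/∂x'^i)(∂x^k/∂x'^j).
Jacobian: ∂x/∂u = cos(α), ∂x/∂v = -sin(α), ∂y/∂u = sin(α), ∂y/∂v = cos(α)
g'_{uu} = (cos(α))(cos(α)) + (sin(α))(sin(α)) = 1
g'_{uv} = (cos(α))(-sin(α)) + (sin(α))(cos(α)) = 0
g'_{vv} = (-sin(α))(-sin(α)) + (cos(α))(cos(α)) = 1
g'_{ij} = diag(1, 1)
The Euclidean metric is invariant under rotations.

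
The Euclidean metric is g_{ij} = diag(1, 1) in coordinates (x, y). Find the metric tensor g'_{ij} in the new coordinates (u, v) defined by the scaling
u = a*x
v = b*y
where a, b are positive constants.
Invert the transformation: x = u/a, y = v/b
g'_{ij} = (∂x^k/∂x'^i)(∂x^l/∂x'^j) g_{kl}; with g_{kl} = δ_{kl} this is Σ_k (∂x^k/∂x'^i)(∂x^k/∂x'^j).
Jacobian: ∂x/∂u = 1/a, ∂x/∂v = 0, ∂y/∂u = 0, ∂y/∂v = 1/b
g'_{uu} = (1/a)(1/a) + (0)(0) = 1/a^2
g'_{uv} = (1/a)(0) + (0)(1/b) = 0
g'_{vv} = (0)(0) + (1/b)(1/b) = 1/b^2
g'_{ij} = diag(1/a^2, 1/b^2)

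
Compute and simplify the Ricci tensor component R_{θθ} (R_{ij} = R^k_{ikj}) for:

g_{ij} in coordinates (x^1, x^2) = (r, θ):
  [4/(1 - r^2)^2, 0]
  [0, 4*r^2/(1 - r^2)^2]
Non-zero Christoffel symbols (Γ^k_{ij} = Γ^k_{ji}):
Γ^r_{r r} = 2*r/(1 - r^2)
Γ^r_{θ θ} = (r^3 + r)/(r^2 - 1)
Γ^θ_{r θ} = (-r^2 - 1)/(r^3 - r)
R^r_{θ r θ} = ∂_r Γ^r_{θ θ} - ∂_θ Γ^r_{θ r} + Γ^r_{r m} Γ^m_{θ θ} - Γ^r_{θ m} Γ^m_{θ r}
  = ((r^4 - 4*r^2 - 1)/(r^2 - 1)^2) - (0) + (-2*r^2*(r^2 + 1)/(r^2 - 1)^2) - (-(r^2 + 1)^2/(r^2 - 1)^2) = -4*r^2/(r^2 - 1)^2
R^θ_{θ θ θ} = 0 (a repeated index in an antisymmetric pair)
R_{θθ} = R^r_{θ r θ} + R^θ_{θ θ θ} = (-4*r^2/(r^2 - 1)^2) + (0) = -4*r^2/(r^2 - 1)^2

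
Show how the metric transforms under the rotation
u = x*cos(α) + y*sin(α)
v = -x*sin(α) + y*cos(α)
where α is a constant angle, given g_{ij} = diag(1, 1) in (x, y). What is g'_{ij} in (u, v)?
Invert the transformation: x = u*cos(α) - v*sin(α), y = u*sin(α) + v*cos(α)
g'_{ij} = (∂x^k/∂x'^i)(∂x^l/∂x'^j) g_{kl}; with g_{kl} = δ_{kl} this is Σ_k (∂x^k/∂x'^i)(∂x^k/∂x'^j).
Jacobian: ∂x/∂u = cos(α), ∂x/∂v = -sin(α), ∂y/∂u = sin(α), ∂y/∂v = cos(α)
g'_{uu} = (cos(α))(cos(α)) + (sin(α))(sin(α)) = 1
g'_{uv} = (cos(α))(-sin(α)) + (sin(α))(cos(α)) = 0
g'_{vv} = (-sin(α))(-sin(α)) + (cos(α))(cos(α)) = 1
g'_{ij} = diag(1, 1)
The Euclidean metric is invariant under rotations.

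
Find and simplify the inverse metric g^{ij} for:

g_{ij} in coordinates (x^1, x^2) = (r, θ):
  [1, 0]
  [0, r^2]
The metric is diagonal, so g^{ij} is diagonal with entries 1/g_{ii}: diag(1, 1/(r^2)).
g^{ij}:
  [1, 0]
  [0, 1/r^2]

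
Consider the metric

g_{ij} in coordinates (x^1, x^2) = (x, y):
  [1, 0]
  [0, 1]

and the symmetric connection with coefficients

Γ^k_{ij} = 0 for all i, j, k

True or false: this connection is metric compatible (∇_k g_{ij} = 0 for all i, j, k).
Using ∇_k g_{ij} = ∂_k g_{ij} - Γ^m_{ki} g_{mj} - Γ^m_{kj} g_{im}:
e.g. ∇_y g_{yy} = (0) - (0) - (0) = 0
Every component ∇_k g_{ij} vanishes: the connection is metric compatible.
True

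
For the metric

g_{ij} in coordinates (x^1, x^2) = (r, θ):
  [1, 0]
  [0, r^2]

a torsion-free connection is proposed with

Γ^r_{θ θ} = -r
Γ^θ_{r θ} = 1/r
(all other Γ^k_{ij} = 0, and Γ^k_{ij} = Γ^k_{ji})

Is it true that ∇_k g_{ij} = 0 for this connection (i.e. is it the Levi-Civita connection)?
Using ∇_k g_{ij} = ∂_k g_{ij} - Γ^m_{ki} g_{mj} - Γ^m_{kj} g_{im}:
e.g. ∇_r g_{θθ} = (2*r) - (r) - (r) = 0
Every component ∇_k g_{ij} vanishes: the connection is metric compatible.
Yes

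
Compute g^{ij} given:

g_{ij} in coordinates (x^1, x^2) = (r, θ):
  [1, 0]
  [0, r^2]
The metric is diagonal, so g^{ij} is diagonal with entries 1/g_{ii}: diag(1, 1/(r^2)).
g^{ij}:
  [1, 0]
  [0, 1/r^2]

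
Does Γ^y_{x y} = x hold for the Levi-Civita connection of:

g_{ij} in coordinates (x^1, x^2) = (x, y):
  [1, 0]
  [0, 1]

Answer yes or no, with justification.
Γ^y_{x y} = (1/2) g^{yy} (∂_x g_{yy} + ∂_y g_{yx} - ∂_y g_{xy}) = (1/2)(1)((0) + (0) - (0)) = 0
This differs from the proposed value x.
No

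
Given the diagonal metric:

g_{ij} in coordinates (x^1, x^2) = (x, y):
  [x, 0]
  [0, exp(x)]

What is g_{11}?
With x^1 = x, x^2 = y, g_{11} = g_{xx} is the row-1, column-1 entry of the matrix.
g_{11} = x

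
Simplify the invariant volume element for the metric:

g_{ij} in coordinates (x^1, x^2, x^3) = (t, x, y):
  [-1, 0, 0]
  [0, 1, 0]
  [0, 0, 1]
det(g) = -1
√|det(g)| = 1
Volume element: dV = 1 dt dx dy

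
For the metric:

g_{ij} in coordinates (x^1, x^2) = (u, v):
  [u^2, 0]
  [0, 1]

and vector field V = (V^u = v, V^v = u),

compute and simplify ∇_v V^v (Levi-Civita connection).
Non-zero Christoffel symbols:
Γ^u_{u u} = 1/u
∇_v V^v = ∂_v V^v + Γ^v_{v j} V^j
  = (0) + (0)(v) + (0)(u)
  = 0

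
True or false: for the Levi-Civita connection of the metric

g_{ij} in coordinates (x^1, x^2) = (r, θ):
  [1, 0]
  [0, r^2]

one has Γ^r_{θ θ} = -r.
Γ^r_{θ θ} = (1/2) g^{rr} (∂_θ g_{rθ} + ∂_θ g_{rθ} - ∂_r g_{θθ}) = (1/2)(1)((0) + (0) - (2*r)) = -r
This equals the proposed value -r.
True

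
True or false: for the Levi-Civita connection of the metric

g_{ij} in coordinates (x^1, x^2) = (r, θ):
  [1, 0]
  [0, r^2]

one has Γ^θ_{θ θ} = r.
Γ^θ_{θ θ} = (1/2) g^{θθ} (∂_θ g_{θθ} + ∂_θ g_{θθ} - ∂_θ g_{θθ}) = (1/2)(1/r^2)((0) + (0) - (0)) = 0
This differs from the proposed value r.
False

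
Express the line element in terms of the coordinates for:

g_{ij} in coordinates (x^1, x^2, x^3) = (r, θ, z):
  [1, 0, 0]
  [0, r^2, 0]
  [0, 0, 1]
ds^2 = g_{ij} dx^i dx^j; only the non-zero components contribute.
ds^2 = dr^2 + r^2 dθ^2 + dz^2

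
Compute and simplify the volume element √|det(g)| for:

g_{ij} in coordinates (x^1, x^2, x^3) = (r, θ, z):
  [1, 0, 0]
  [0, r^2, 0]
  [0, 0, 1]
det(g) = r^2
√|det(g)| = r
Volume element: dV = r dr dθ dz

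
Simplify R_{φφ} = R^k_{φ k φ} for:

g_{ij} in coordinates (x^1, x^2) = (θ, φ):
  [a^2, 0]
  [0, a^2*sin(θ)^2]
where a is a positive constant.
Non-zero Christoffel symbols (Γ^k_{ij} = Γ^k_{ji}):
Γ^θ_{φ φ} = -sin(2*θ)/2
Γ^φ_{θ φ} = 1/tan(θ)
R^θ_{φ θ φ} = ∂_θ Γ^θ_{φ φ} - ∂_φ Γ^θ_{φ θ} + Γ^θ_{θ m} Γ^m_{φ φ} - Γ^θ_{φ m} Γ^m_{φ θ}
  = (-cos(2*θ)) - (0) + (0) - (-cos(θ)^2) = sin(θ)^2
R^φ_{φ φ φ} = 0 (a repeated index in an antisymmetric pair)
R_{φφ} = R^θ_{φ θ φ} + R^φ_{φ φ φ} = (sin(θ)^2) + (0) = sin(θ)^2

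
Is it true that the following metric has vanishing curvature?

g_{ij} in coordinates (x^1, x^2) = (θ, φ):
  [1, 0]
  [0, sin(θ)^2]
Non-zero Christoffel symbols:
Γ^θ_{φ φ} = -sin(2*θ)/2
Γ^φ_{θ φ} = 1/tan(θ)
Ricci tensor: R_{θθ} = 1, R_{θφ} = 0, R_{φφ} = sin(θ)^2
The Ricci tensor is non-zero, so the Riemann tensor is non-zero: not flat.
No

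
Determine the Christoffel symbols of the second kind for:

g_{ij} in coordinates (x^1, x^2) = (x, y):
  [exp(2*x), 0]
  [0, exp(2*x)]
Using Γ^k_{ij} = (1/2) g^{km} (∂_i g_{mj} + ∂_j g_{mi} - ∂_m g_{ij}); the metric is diagonal, so only the m = k term contributes.
Non-zero symbols (using the symmetry Γ^k_{ij} = Γ^k_{ji}):
Γ^x_{x x} = (1/2) g^{xx} (∂_x g_{xx} + ∂_x g_{xx} - ∂_x g_{xx}) = (1/2)(exp(-2*x))((2*exp(2*x)) + (2*exp(2*x)) - (2*exp(2*x))) = 1
Γ^x_{y y} = (1/2) g^{xx} (∂_y g_{xy} + ∂_y g_{xy} - ∂_x g_{yy}) = (1/2)(exp(-2*x))((0) + (0) - (2*exp(2*x))) = -1
Γ^y_{x y} = (1/2) g^{yy} (∂_x g_{yy} + ∂_y g_{yx} - ∂_y g_{xy}) = (1/2)(exp(-2*x))((2*exp(2*x)) + (0) - (0)) = 1
All other Christoffel symbols are zero.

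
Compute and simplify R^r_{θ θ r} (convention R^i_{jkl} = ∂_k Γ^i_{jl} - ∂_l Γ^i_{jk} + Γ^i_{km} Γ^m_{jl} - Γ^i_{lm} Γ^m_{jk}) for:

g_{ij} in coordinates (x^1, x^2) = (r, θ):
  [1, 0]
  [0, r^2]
Non-zero Christoffel symbols (Γ^k_{ij} = Γ^k_{ji}):
Γ^r_{θ θ} = -r
Γ^θ_{r θ} = 1/r
R^r_{θ θ r} = ∂_θ Γ^r_{θ r} - ∂_r Γ^r_{θ θ} + Γ^r_{θ m} Γ^m_{θ r} - Γ^r_{r m} Γ^m_{θ θ}
  = (0) - (-1) + (-1) - (0) = 0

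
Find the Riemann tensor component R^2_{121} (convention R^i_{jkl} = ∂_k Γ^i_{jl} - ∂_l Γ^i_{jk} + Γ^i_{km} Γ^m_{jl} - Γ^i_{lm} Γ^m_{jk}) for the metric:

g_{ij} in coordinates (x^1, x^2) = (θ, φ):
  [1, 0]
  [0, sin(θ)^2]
Non-zero Christoffel symbols (Γ^k_{ij} = Γ^k_{ji}):
Γ^θ_{φ φ} = -sin(2*θ)/2
Γ^φ_{θ φ} = 1/tan(θ)
R^φ_{θ φ θ} = ∂_φ Γ^φ_{θ θ} - ∂_θ Γ^φ_{θ φ} + Γ^φ_{φ m} Γ^m_{θ θ} - Γ^φ_{θ m} Γ^m_{θ φ}
  = (0) - (-1/sin(θ)^2) + (0) - (1/tan(θ)^2) = 1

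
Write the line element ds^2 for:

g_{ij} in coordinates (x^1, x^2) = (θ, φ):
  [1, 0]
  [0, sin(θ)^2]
ds^2 = g_{ij} dx^i dx^j; only the non-zero components contribute.
ds^2 = dθ^2 + sin(θ)^2 dφ^2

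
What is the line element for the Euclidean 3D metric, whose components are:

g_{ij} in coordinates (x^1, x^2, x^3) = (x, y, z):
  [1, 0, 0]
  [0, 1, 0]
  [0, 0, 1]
ds^2 = g_{ij} dx^i dx^j; only the non-zero components contribute.
ds^2 = dx^2 + dy^2 + dz^2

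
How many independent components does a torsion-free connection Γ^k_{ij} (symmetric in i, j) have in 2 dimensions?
Γ^k_{ij} has n choices for the upper index and n(n+1)/2 independent symmetric lower index pairs.
Total = 2 × 2×3/2 = 2 × 3 = 6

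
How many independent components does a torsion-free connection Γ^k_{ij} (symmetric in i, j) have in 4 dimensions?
Γ^k_{ij} has n choices for the upper index and n(n+1)/2 independent symmetric lower index pairs.
Total = 4 × 4×5/2 = 4 × 10 = 40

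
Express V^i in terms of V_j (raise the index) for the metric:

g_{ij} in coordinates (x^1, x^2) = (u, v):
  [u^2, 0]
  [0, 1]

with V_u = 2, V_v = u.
Inverse metric (diagonal): g^{uu} = 1/u^2, g^{vv} = 1
V^i = g^{ij} V_j:
V^u = (1/u^2)(2) + (0)(u) = 2/u^2
V^v = (0)(2) + (1)(u) = u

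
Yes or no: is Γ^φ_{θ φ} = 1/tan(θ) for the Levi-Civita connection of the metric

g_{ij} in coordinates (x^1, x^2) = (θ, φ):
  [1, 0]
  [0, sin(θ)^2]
Γ^φ_{θ φ} = (1/2) g^{φφ} (∂_θ g_{φφ} + ∂_φ g_{φθ} - ∂_φ g_{θφ}) = (1/2)(1/sin(θ)^2)((sin(2*θ)) + (0) - (0)) = 1/tan(θ)
This equals the proposed value 1/tan(θ).
Yes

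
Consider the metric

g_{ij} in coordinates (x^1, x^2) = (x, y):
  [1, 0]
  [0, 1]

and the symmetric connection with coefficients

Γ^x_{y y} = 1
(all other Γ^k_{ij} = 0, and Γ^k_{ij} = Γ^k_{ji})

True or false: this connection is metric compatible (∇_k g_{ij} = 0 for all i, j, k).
Using ∇_k g_{ij} = ∂_k g_{ij} - Γ^m_{ki} g_{mj} - Γ^m_{kj} g_{im}:
∇_y g_{xy} = (0) - (0) - (1) = -1 ≠ 0
So the connection is not metric compatible (it is not the Levi-Civita connection).
False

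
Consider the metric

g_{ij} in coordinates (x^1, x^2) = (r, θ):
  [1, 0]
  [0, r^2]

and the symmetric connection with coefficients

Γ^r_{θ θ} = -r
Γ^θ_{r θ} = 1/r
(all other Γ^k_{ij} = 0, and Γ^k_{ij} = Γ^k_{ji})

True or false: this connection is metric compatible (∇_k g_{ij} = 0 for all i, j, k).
Using ∇_k g_{ij} = ∂_k g_{ij} - Γ^m_{ki} g_{mj} - Γ^m_{kj} g_{im}:
e.g. ∇_r g_{θθ} = (2*r) - (r) - (r) = 0
Every component ∇_k g_{ij} vanishes: the connection is metric compatible.
True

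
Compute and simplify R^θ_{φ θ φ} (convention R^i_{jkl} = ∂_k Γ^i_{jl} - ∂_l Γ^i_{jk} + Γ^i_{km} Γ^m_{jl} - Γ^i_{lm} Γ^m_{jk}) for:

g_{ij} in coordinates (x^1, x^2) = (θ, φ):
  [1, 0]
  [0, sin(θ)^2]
Non-zero Christoffel symbols (Γ^k_{ij} = Γ^k_{ji}):
Γ^θ_{φ φ} = -sin(2*θ)/2
Γ^φ_{θ φ} = 1/tan(θ)
R^θ_{φ θ φ} = ∂_θ Γ^θ_{φ φ} - ∂_φ Γ^θ_{φ θ} + Γ^θ_{θ m} Γ^m_{φ φ} - Γ^θ_{φ m} Γ^m_{φ θ}
  = (-cos(2*θ)) - (0) + (0) - (-cos(θ)^2) = sin(θ)^2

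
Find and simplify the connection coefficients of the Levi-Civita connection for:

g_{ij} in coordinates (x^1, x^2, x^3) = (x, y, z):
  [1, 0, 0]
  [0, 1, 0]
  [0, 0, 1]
Using Γ^k_{ij} = (1/2) g^{km} (∂_i g_{mj} + ∂_j g_{mi} - ∂_m g_{ij}); the metric is diagonal, so only the m = k term contributes.
Every metric component is constant, so all ∂_m g_{ij} = 0 and every Christoffel symbol vanishes.
All Christoffel symbols are zero.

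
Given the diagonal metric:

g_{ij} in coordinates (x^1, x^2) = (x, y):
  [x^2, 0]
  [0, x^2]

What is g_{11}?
With x^1 = x, x^2 = y, g_{11} = g_{xx} is the row-1, column-1 entry of the matrix.
g_{11} = x^2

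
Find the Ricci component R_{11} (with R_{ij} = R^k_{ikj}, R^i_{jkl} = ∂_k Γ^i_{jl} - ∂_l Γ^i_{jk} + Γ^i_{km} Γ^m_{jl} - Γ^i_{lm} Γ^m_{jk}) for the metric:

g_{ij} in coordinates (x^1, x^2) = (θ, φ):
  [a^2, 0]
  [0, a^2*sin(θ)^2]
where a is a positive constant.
Non-zero Christoffel symbols (Γ^k_{ij} = Γ^k_{ji}):
Γ^θ_{φ φ} = -sin(2*θ)/2
Γ^φ_{θ φ} = 1/tan(θ)
R^θ_{θ θ θ} = 0 (a repeated index in an antisymmetric pair)
R^φ_{θ φ θ} = ∂_φ Γ^φ_{θ θ} - ∂_θ Γ^φ_{θ φ} + Γ^φ_{φ m} Γ^m_{θ θ} - Γ^φ_{θ m} Γ^m_{θ φ}
  = (0) - (-1/sin(θ)^2) + (0) - (1/tan(θ)^2) = 1
R_{θθ} = R^θ_{θ θ θ} + R^φ_{θ φ θ} = (0) + (1) = 1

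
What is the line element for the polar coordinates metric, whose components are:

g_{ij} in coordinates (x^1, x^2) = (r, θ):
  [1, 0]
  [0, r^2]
ds^2 = g_{ij} dx^i dx^j; only the non-zero components contribute.
ds^2 = dr^2 + r^2 dθ^2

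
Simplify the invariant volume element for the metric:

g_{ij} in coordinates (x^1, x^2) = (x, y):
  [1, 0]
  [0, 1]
det(g) = 1
√|det(g)| = 1
Volume element: dV = 1 dx dy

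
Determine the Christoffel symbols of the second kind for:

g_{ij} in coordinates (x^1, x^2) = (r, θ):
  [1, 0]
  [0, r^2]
Using Γ^k_{ij} = (1/2) g^{km} (∂_i g_{mj} + ∂_j g_{mi} - ∂_m g_{ij}); the metric is diagonal, so only the m = k term contributes.
Non-zero symbols (using the symmetry Γ^k_{ij} = Γ^k_{ji}):
Γ^r_{θ θ} = (1/2) g^{rr} (∂_θ g_{rθ} + ∂_θ g_{rθ} - ∂_r g_{θθ}) = (1/2)(1)((0) + (0) - (2*r)) = -r
Γ^θ_{r θ} = (1/2) g^{θθ} (∂_r g_{θθ} + ∂_θ g_{θr} - ∂_θ g_{rθ}) = (1/2)(1/r^2)((2*r) + (0) - (0)) = 1/r
All other Christoffel symbols are zero.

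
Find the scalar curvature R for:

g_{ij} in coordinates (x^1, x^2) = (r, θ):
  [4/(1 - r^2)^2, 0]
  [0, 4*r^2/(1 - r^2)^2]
Non-zero Christoffel symbols (Γ^k_{ij} = Γ^k_{ji}):
Γ^r_{r r} = 2*r/(1 - r^2)
Γ^r_{θ θ} = (r^3 + r)/(r^2 - 1)
Γ^θ_{r θ} = (-r^2 - 1)/(r^3 - r)
Ricci tensor (R_{ij} = R^k_{ikj}): R_{rr} = -4/(r^2 - 1)^2, R_{rθ} = 0, R_{θθ} = -4*r^2/(r^2 - 1)^2
Inverse metric: g^{rr} = (1 - r^2)^2/4, g^{θθ} = (1 - r^2)^2/(4*r^2)
R = g^{ij} R_{ij} = ((1 - r^2)^2/4)(-4/(r^2 - 1)^2) + ((1 - r^2)^2/(4*r^2))(-4*r^2/(r^2 - 1)^2) = -2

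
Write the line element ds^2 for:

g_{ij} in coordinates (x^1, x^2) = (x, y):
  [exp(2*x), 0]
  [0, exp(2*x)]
ds^2 = g_{ij} dx^i dx^j; only the non-zero components contribute.
ds^2 = exp(2*x) dx^2 + exp(2*x) dy^2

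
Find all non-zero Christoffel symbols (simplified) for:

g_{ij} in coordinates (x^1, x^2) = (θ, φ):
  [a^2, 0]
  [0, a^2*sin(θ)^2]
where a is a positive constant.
Using Γ^k_{ij} = (1/2) g^{km} (∂_i g_{mj} + ∂_j g_{mi} - ∂_m g_{ij}); the metric is diagonal, so only the m = k term contributes.
Non-zero symbols (using the symmetry Γ^k_{ij} = Γ^k_{ji}):
Γ^θ_{φ φ} = (1/2) g^{θθ} (∂_φ g_{θφ} + ∂_φ g_{θφ} - ∂_θ g_{φφ}) = (1/2)(1/a^2)((0) + (0) - (a^2*sin(2*θ))) = -sin(2*θ)/2
Γ^φ_{θ φ} = (1/2) g^{φφ} (∂_θ g_{φφ} + ∂_φ g_{φθ} - ∂_φ g_{θφ}) = (1/2)(1/(a^2*sin(θ)^2))((a^2*sin(2*θ)) + (0) - (0)) = 1/tan(θ)
All other Christoffel symbols are zero.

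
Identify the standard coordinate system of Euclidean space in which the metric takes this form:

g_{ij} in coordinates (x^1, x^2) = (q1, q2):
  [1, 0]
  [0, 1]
All components are constant and the metric is the identity, i.e. orthonormal rectilinear coordinates.
Cartesian (2D) coordinates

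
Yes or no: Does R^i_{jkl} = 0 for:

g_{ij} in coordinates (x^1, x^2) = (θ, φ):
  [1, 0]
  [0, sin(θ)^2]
Non-zero Christoffel symbols:
Γ^θ_{φ φ} = -sin(2*θ)/2
Γ^φ_{θ φ} = 1/tan(θ)
Ricci tensor: R_{θθ} = 1, R_{θφ} = 0, R_{φφ} = sin(θ)^2
The Ricci tensor is non-zero, so the Riemann tensor is non-zero: not flat.
No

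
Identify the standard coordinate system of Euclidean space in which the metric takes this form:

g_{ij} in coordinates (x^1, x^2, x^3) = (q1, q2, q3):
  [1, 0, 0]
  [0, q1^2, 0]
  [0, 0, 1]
The line element ds^2 = dq1^2 + q1^2 dq2^2 + dq3^2 is dr^2 + r^2 dθ^2 + dz^2 with q1 = r, q2 = θ, q3 = z.
cylindrical coordinates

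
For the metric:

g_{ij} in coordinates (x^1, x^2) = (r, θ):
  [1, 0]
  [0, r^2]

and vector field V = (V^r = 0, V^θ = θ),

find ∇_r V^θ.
Non-zero Christoffel symbols:
Γ^r_{θ θ} = -r
Γ^θ_{r θ} = 1/r
∇_r V^θ = ∂_r V^θ + Γ^θ_{r j} V^j
  = (0) + (0)(0) + (1/r)(θ)
  = θ/r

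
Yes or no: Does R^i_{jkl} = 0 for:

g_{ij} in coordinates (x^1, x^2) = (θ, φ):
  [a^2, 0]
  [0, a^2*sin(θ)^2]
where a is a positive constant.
Non-zero Christoffel symbols:
Γ^θ_{φ φ} = -sin(2*θ)/2
Γ^φ_{θ φ} = 1/tan(θ)
Ricci tensor: R_{θθ} = 1, R_{θφ} = 0, R_{φφ} = sin(θ)^2
The Ricci tensor is non-zero, so the Riemann tensor is non-zero: not flat.
No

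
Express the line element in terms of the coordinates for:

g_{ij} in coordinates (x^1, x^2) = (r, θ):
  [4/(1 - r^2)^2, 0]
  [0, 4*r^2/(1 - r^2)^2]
ds^2 = g_{ij} dx^i dx^j; only the non-zero components contribute.
ds^2 = (4/(1 - r^2)^2) dr^2 + (4*r^2/(1 - r^2)^2) dθ^2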